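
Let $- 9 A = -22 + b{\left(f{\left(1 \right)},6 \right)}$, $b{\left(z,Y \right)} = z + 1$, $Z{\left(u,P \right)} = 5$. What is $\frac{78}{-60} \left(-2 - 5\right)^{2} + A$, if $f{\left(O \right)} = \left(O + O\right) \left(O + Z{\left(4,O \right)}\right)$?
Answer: $- \frac{627}{10} \approx -62.7$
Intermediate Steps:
$f{\left(O \right)} = 2 O \left(5 + O\right)$ ($f{\left(O \right)} = \left(O + O\right) \left(O + 5\right) = 2 O \left(5 + O\right)$)
$b{\left(z,Y \right)} = 1 + z$
$A = 1$ ($A = - \frac{-22 + \left(1 + 2 \cdot 1 \left(5 + 1\right)\right)}{9} = - \frac{-22 + \left(1 + 2 \cdot 1 \cdot 6\right)}{9} = - \frac{-22 + \left(1 + 12\right)}{9} = - \frac{-22 + 13}{9} = \left(- \frac{1}{9}\right) \left(-9\right) = 1$)
$\frac{78}{-60} \left(-2 - 5\right)^{2} + A = \frac{78}{-60} \left(-2 - 5\right)^{2} + 1 = 78 \left(- \frac{1}{60}\right) \left(-7\right)^{2} + 1 = \left(- \frac{13}{10}\right) 49 + 1 = - \frac{637}{10} + 1 = - \frac{627}{10}$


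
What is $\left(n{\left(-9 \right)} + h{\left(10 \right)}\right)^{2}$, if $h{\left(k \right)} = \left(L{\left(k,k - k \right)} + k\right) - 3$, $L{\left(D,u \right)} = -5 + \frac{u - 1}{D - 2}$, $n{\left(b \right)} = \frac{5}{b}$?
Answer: $\frac{9025}{5184} \approx 1.7409$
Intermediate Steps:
$L{\left(D,u \right)} = -5 + \frac{-1 + u}{-2 + D}$
$h{\left(k \right)} = -3 + k + \frac{9 - 5 k}{-2 + k}$ ($h{\left(k \right)} = \left(\frac{9 + \left(k - k\right) - 5 k}{-2 + k} + k\right) - 3 = \left(\frac{9 + 0 - 5 k}{-2 + k} + k\right) - 3 = \left(\frac{9 - 5 k}{-2 + k} + k\right) - 3 = \left(k + \frac{9 - 5 k}{-2 + k}\right) - 3 = -3 + k + \frac{9 - 5 k}{-2 + k}$)
$\left(n{\left(-9 \right)} + h{\left(10 \right)}\right)^{2} = \left(\frac{5}{-9} + \frac{15 + 10^{2} - 100}{-2 + 10}\right)^{2} = \left(5 \left(- \frac{1}{9}\right) + \frac{15 + 100 - 100}{8}\right)^{2} = \left(- \frac{5}{9} + \frac{1}{8} \cdot 15\right)^{2} = \left(- \frac{5}{9} + \frac{15}{8}\right)^{2} = \left(\frac{95}{72}\right)^{2} = \frac{9025}{5184}$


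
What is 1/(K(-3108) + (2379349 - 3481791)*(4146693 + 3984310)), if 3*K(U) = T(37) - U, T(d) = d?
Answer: -3/26891877624833 ≈ -1.1156e-13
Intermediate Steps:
K(U) = 37/3 - U/3 (K(U) = (37 - U)/3 = 37/3 - U/3)
1/(K(-3108) + (2379349 - 3481791)*(4146693 + 3984310)) = 1/((37/3 - ⅓*(-3108)) + (2379349 - 3481791)*(4146693 + 3984310)) = 1/((37/3 + 1036) - 1102442*8131003) = 1/(3145/3 - 8963959209326) = 1/(-26891877624833/3) = -3/26891877624833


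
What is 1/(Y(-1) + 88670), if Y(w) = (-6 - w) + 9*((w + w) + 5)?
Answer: 1/88692 ≈ 1.1275e-5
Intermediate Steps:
Y(w) = 39 + 17*w (Y(w) = (-6 - w) + 9*(2*w + 5) = (-6 - w) + 9*(5 + 2*w) = (-6 - w) + (45 + 18*w) = 39 + 17*w)
1/(Y(-1) + 88670) = 1/((39 + 17*(-1)) + 88670) = 1/((39 - 17) + 88670) = 1/(22 + 88670) = 1/88692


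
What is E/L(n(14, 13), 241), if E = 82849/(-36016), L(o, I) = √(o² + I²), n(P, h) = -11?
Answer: -82849*√58202/2096203232 ≈ -0.0095350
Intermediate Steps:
L(o, I) = √(I² + o²)
E = -82849/36016 (E = 82849*(-1/36016) = -82849/36016 ≈ -2.3003)
E/L(n(14, 13), 241) = -82849/(36016*√(241² + (-11)²)) = -82849/(36016*√(58081 + 121)) = -82849*√58202/58202/36016 = -82849*√58202/2096203232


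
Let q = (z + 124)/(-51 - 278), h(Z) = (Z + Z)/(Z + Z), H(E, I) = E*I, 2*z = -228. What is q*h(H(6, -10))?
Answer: -10/329 ≈ -0.030395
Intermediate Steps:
z = -114 (z = (½)*(-228) = -114)
h(Z) = 1 (h(Z) = (2*Z)/((2*Z)) = (2*Z)*(1/(2*Z)) = 1)
q = -10/329 (q = (-114 + 124)/(-51 - 278) = 10/(-329) = 10*(-1/329) = -10/329 ≈ -0.030395)
q*h(H(6, -10)) = -10/329*1 = -10/329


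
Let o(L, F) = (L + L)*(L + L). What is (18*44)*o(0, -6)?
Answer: 0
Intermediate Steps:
o(L, F) = 4*L**2 (o(L, F) = (2*L)*(2*L) = 4*L**2)
(18*44)*o(0, -6) = (18*44)*(4*0**2) = 792*(4*0) = 792*0 = 0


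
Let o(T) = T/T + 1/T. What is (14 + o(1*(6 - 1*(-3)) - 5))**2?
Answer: 3721/16 ≈ 232.56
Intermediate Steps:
o(T) = 1 + 1/T
(14 + o(1*(6 - 1*(-3)) - 5))**2 = (14 + (1 + (1*(6 - 1*(-3)) - 5))/(1*(6 - 1*(-3)) - 5))**2 = (14 + (1 + (1*(6 + 3) - 5))/(1*(6 + 3) - 5))**2 = (14 + (1 + (1*9 - 5))/(1*9 - 5))**2 = (14 + (1 + (9 - 5))/(9 - 5))**2 = (14 + (1 + 4)/4)**2 = (14 + (1/4)*5)**2 = (14 + 5/4)**2 = (61/4)**2 = 3721/16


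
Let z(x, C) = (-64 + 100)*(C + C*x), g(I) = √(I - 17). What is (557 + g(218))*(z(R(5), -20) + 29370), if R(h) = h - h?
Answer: 15958050 + 28650*√201 ≈ 1.6364e+7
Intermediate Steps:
g(I) = √(-17 + I)
R(h) = 0
z(x, C) = 36*C + 36*C*x (z(x, C) = 36*(C + C*x) = 36*C + 36*C*x)
(557 + g(218))*(z(R(5), -20) + 29370) = (557 + √(-17 + 218))*(36*(-20)*(1 + 0) + 29370) = (557 + √201)*(36*(-20)*1 + 29370) = (557 + √201)*(-720 + 29370) = (557 + √201)*28650 = 15958050 + 28650*√201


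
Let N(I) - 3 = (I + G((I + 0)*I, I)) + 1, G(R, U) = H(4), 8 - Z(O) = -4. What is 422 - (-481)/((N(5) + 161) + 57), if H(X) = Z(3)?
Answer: 101339/239 ≈ 424.01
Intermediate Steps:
Z(O) = 12 (Z(O) = 8 - 1*(-4) = 8 + 4 = 12)
H(X) = 12
G(R, U) = 12
N(I) = 16 + I (N(I) = 3 + ((I + 12) + 1) = 3 + ((12 + I) + 1) = 3 + (13 + I) = 16 + I)
422 - (-481)/((N(5) + 161) + 57) = 422 - (-481)/(((16 + 5) + 161) + 57) = 422 - (-481)/((21 + 161) + 57) = 422 - (-481)/(182 + 57) = 422 - (-481)/239 = 422 - 1*(-481/239) = 422 + 481/239 = 101339/239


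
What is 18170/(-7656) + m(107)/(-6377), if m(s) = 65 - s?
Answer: -8253467/3487308 ≈ -2.3667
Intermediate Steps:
18170/(-7656) + m(107)/(-6377) = 18170/(-7656) + (65 - 1*107)/(-6377) = 18170*(-1/7656) + (65 - 107)*(-1/6377) = -9085/3828 - 42*(-1/6377) = -9085/3828 + 6/911 = -8253467/3487308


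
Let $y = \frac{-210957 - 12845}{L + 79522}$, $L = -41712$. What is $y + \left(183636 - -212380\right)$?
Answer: $\frac{7486570579}{18905} \approx 3.9601 \cdot 10^{5}$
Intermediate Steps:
$y = - \frac{111901}{18905}$ ($y = \frac{-210957 - 12845}{-41712 + 79522} = - \frac{223802}{37810} = \left(-223802\right) \frac{1}{37810} = - \frac{111901}{18905} \approx -5.9191$)
$y + \left(183636 - -212380\right) = - \frac{111901}{18905} + \left(183636 - -212380\right) = - \frac{111901}{18905} + \left(183636 + 212380\right) = - \frac{111901}{18905} + 396016 = \frac{7486570579}{18905}$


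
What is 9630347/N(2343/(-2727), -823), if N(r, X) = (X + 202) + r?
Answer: -8753985423/565270 ≈ -15486.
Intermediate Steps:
N(r, X) = 202 + X + r (N(r, X) = (202 + X) + r = 202 + X + r)
9630347/N(2343/(-2727), -823) = 9630347/(202 - 823 + 2343/(-2727)) = 9630347/(202 - 823 + 2343*(-1/2727)) = 9630347/(202 - 823 - 781/909) = 9630347/(-565270/909) = 9630347*(-909/565270) = -8753985423/565270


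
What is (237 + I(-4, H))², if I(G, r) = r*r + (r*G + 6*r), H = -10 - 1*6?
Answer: 212521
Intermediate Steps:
H = -16 (H = -10 - 6 = -16)
I(G, r) = r² + 6*r + G*r (I(G, r) = r² + (G*r + 6*r) = r² + (6*r + G*r) = r² + 6*r + G*r)
(237 + I(-4, H))² = (237 - 16*(6 - 4 - 16))² = (237 - 16*(-14))² = (237 + 224)² = 461² = 212521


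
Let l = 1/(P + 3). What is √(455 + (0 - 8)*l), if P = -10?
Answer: √22351/7 ≈ 21.358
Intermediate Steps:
l = -⅐ (l = 1/(-10 + 3) = 1/(-7) = -⅐ ≈ -0.14286)
√(455 + (0 - 8)*l) = √(455 + (0 - 8)*(-⅐)) = √(455 - 8*(-⅐)) = √(455 + 8/7) = √(3193/7) = √22351/7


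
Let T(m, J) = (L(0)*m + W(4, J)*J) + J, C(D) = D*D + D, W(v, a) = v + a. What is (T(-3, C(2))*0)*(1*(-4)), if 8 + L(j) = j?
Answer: 0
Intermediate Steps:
W(v, a) = a + v
C(D) = D + D² (C(D) = D² + D = D + D²)
L(j) = -8 + j
T(m, J) = J - 8*m + J*(4 + J) (T(m, J) = ((-8 + 0)*m + (J + 4)*J) + J = (-8*m + (4 + J)*J) + J = (-8*m + J*(4 + J)) + J = J - 8*m + J*(4 + J))
(T(-3, C(2))*0)*(1*(-4)) = ((2*(1 + 2) - 8*(-3) + (2*(1 + 2))*(4 + 2*(1 + 2)))*0)*(1*(-4)) = ((2*3 + 24 + (2*3)*(4 + 2*3))*0)*(-4) = ((6 + 24 + 6*(4 + 6))*0)*(-4) = ((6 + 24 + 6*10)*0)*(-4) = ((6 + 24 + 60)*0)*(-4) = (90*0)*(-4) = 0*(-4) = 0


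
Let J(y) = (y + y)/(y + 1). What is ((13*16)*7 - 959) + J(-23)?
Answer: 5490/11 ≈ 499.09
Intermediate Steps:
J(y) = 2*y/(1 + y) (J(y) = (2*y)/(1 + y) = 2*y/(1 + y))
((13*16)*7 - 959) + J(-23) = ((13*16)*7 - 959) + 2*(-23)/(1 - 23) = (208*7 - 959) + 2*(-23)/(-22) = (1456 - 959) + 2*(-23)*(-1/22) = 497 + 23/11 = 5490/11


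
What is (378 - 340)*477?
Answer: 18126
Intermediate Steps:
(378 - 340)*477 = 38*477 = 18126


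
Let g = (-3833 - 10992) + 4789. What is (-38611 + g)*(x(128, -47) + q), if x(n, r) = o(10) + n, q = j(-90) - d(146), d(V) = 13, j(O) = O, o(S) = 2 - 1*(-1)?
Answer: -1362116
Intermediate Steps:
o(S) = 3 (o(S) = 2 + 1 = 3)
q = -103 (q = -90 - 1*13 = -90 - 13 = -103)
x(n, r) = 3 + n
g = -10036 (g = -14825 + 4789 = -10036)
(-38611 + g)*(x(128, -47) + q) = (-38611 - 10036)*((3 + 128) - 103) = -48647*(131 - 103) = -48647*28 = -1362116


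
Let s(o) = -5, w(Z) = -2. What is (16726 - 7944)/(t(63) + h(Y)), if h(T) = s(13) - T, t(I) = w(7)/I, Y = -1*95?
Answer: 276633/2834 ≈ 97.612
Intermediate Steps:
Y = -95
t(I) = -2/I
h(T) = -5 - T
(16726 - 7944)/(t(63) + h(Y)) = (16726 - 7944)/(-2/63 + (-5 - 1*(-95))) = 8782/(-2*1/63 + (-5 + 95)) = 8782/(-2/63 + 90) = 8782/(5668/63) = 8782*(63/5668) = 276633/2834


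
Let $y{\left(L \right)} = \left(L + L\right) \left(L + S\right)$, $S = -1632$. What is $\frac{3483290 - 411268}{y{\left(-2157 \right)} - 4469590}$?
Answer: $\frac{1536011}{5938078} \approx 0.25867$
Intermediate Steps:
$y{\left(L \right)} = 2 L \left(-1632 + L\right)$ ($y{\left(L \right)} = \left(L + L\right) \left(L - 1632\right) = 2 L \left(-1632 + L\right)$)
$\frac{3483290 - 411268}{y{\left(-2157 \right)} - 4469590} = \frac{3483290 - 411268}{2 \left(-2157\right) \left(-1632 - 2157\right) - 4469590} = \frac{3072022}{2 \left(-2157\right) \left(-3789\right) - 4469590} = \frac{3072022}{16345746 - 4469590} = \frac{3072022}{11876156} = 3072022 \cdot \frac{1}{11876156} = \frac{1536011}{5938078}$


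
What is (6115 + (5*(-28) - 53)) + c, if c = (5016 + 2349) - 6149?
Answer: 7138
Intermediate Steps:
c = 1216 (c = 7365 - 6149 = 1216)
(6115 + (5*(-28) - 53)) + c = (6115 + (5*(-28) - 53)) + 1216 = (6115 + (-140 - 53)) + 1216 = (6115 - 193) + 1216 = 5922 + 1216 = 7138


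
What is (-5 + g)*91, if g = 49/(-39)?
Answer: -1708/3 ≈ -569.33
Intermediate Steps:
g = -49/39 (g = 49*(-1/39) = -49/39 ≈ -1.2564)
(-5 + g)*91 = (-5 - 49/39)*91 = -244/39*91 = -1708/3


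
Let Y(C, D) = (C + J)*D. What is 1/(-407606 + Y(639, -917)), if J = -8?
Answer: -1/986233 ≈ -1.0140e-6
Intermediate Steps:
Y(C, D) = D*(-8 + C) (Y(C, D) = (C - 8)*D = (-8 + C)*D = D*(-8 + C))
1/(-407606 + Y(639, -917)) = 1/(-407606 - 917*(-8 + 639)) = 1/(-407606 - 917*631) = 1/(-407606 - 578627) = 1/(-986233) = -1/986233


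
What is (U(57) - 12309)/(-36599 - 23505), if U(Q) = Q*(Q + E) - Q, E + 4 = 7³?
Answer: -5103/30052 ≈ -0.16981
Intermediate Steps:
E = 339 (E = -4 + 7³ = -4 + 343 = 339)
U(Q) = -Q + Q*(339 + Q) (U(Q) = Q*(Q + 339) - Q = Q*(339 + Q) - Q = -Q + Q*(339 + Q))
(U(57) - 12309)/(-36599 - 23505) = (57*(338 + 57) - 12309)/(-36599 - 23505) = (57*395 - 12309)/(-60104) = (22515 - 12309)*(-1/60104) = 10206*(-1/60104) = -5103/30052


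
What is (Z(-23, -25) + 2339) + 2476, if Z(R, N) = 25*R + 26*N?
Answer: 3590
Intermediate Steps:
(Z(-23, -25) + 2339) + 2476 = ((25*(-23) + 26*(-25)) + 2339) + 2476 = ((-575 - 650) + 2339) + 2476 = (-1225 + 2339) + 2476 = 1114 + 2476 = 3590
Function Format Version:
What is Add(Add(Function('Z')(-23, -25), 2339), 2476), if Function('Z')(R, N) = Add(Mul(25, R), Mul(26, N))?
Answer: 3590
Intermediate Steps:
Add(Add(Function('Z')(-23, -25), 2339), 2476) = Add(Add(Add(Mul(25, -23), Mul(26, -25)), 2339), 2476) = Add(Add(Add(-575, -650), 2339), 2476) = Add(Add(-1225, 2339), 2476) = Add(1114, 2476) = 3590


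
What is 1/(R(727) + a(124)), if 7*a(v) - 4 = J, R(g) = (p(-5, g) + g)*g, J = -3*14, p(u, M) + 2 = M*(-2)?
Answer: -7/3709919 ≈ -1.8868e-6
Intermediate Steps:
p(u, M) = -2 - 2*M (p(u, M) = -2 + M*(-2) = -2 - 2*M)
J = -42
R(g) = g*(-2 - g) (R(g) = ((-2 - 2*g) + g)*g = (-2 - g)*g = g*(-2 - g))
a(v) = -38/7 (a(v) = 4/7 + (⅐)*(-42) = 4/7 - 6 = -38/7)
1/(R(727) + a(124)) = 1/(727*(-2 - 1*727) - 38/7) = 1/(727*(-2 - 727) - 38/7) = 1/(727*(-729) - 38/7) = 1/(-529983 - 38/7) = 1/(-3709919/7) = -7/3709919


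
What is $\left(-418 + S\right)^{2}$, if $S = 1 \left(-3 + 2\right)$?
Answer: $175561$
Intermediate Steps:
$S = -1$ ($S = 1 \left(-1\right) = -1$)
$\left(-418 + S\right)^{2} = \left(-418 - 1\right)^{2} = \left(-419\right)^{2} = 175561$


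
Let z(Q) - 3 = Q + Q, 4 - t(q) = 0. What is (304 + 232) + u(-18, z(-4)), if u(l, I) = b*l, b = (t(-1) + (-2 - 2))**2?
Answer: 536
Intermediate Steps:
t(q) = 4 (t(q) = 4 - 1*0 = 4 + 0 = 4)
b = 0 (b = (4 + (-2 - 2))**2 = (4 - 4)**2 = 0**2 = 0)
z(Q) = 3 + 2*Q (z(Q) = 3 + (Q + Q) = 3 + 2*Q)
u(l, I) = 0 (u(l, I) = 0*l = 0)
(304 + 232) + u(-18, z(-4)) = (304 + 232) + 0 = 536 + 0 = 536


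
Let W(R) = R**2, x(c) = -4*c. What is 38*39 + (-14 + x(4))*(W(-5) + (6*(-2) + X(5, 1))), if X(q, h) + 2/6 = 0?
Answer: 1102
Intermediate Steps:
X(q, h) = -1/3 (X(q, h) = -1/3 + 0 = -1/3)
38*39 + (-14 + x(4))*(W(-5) + (6*(-2) + X(5, 1))) = 38*39 + (-14 - 4*4)*((-5)**2 + (6*(-2) - 1/3)) = 1482 + (-14 - 16)*(25 + (-12 - 1/3)) = 1482 - 30*(25 - 37/3) = 1482 - 30*38/3 = 1482 - 380 = 1102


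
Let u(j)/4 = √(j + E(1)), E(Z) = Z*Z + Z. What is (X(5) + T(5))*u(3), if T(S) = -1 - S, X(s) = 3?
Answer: -12*√5 ≈ -26.833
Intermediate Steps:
E(Z) = Z + Z² (E(Z) = Z² + Z = Z + Z²)
u(j) = 4*√(2 + j) (u(j) = 4*√(j + 1*(1 + 1)) = 4*√(j + 1*2) = 4*√(j + 2) = 4*√(2 + j))
(X(5) + T(5))*u(3) = (3 + (-1 - 1*5))*(4*√(2 + 3)) = (3 + (-1 - 5))*(4*√5) = (3 - 6)*(4*√5) = -12*√5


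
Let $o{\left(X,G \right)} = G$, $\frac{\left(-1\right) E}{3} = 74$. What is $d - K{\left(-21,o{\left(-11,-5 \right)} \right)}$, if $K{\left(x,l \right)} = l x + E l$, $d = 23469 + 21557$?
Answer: $43811$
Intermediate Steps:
$E = -222$ ($E = \left(-3\right) 74 = -222$)
$d = 45026$
$K{\left(x,l \right)} = - 222 l + l x$ ($K{\left(x,l \right)} = l x - 222 l = - 222 l + l x$)
$d - K{\left(-21,o{\left(-11,-5 \right)} \right)} = 45026 - - 5 \left(-222 - 21\right) = 45026 - \left(-5\right) \left(-243\right) = 45026 - 1215 = 43811$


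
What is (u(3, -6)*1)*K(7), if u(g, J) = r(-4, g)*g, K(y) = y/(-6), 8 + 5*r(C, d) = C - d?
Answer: 21/2 ≈ 10.500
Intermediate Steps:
r(C, d) = -8/5 - d/5 + C/5 (r(C, d) = -8/5 + (C - d)/5 = -8/5 + (-d/5 + C/5) = -8/5 - d/5 + C/5)
K(y) = -y/6 (K(y) = y*(-1/6) = -y/6)
u(g, J) = g*(-12/5 - g/5) (u(g, J) = (-8/5 - g/5 + (1/5)*(-4))*g = (-8/5 - g/5 - 4/5)*g = (-12/5 - g/5)*g = g*(-12/5 - g/5))
(u(3, -6)*1)*K(7) = (-1/5*3*(12 + 3)*1)*(-1/6*7) = (-1/5*3*15*1)*(-7/6) = -9*1*(-7/6) = -9*(-7/6) = 21/2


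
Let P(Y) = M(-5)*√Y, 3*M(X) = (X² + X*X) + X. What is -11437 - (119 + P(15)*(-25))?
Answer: -11556 + 375*√15 ≈ -10104.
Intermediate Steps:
M(X) = X/3 + 2*X²/3 (M(X) = ((X² + X*X) + X)/3 = ((X² + X²) + X)/3 = (2*X² + X)/3 = (X + 2*X²)/3 = X/3 + 2*X²/3)
P(Y) = 15*√Y (P(Y) = ((⅓)*(-5)*(1 + 2*(-5)))*√Y = ((⅓)*(-5)*(1 - 10))*√Y = ((⅓)*(-5)*(-9))*√Y = 15*√Y)
-11437 - (119 + P(15)*(-25)) = -11437 - (119 + (15*√15)*(-25)) = -11437 - (119 - 375*√15) = -11437 + (-119 + 375*√15) = -11556 + 375*√15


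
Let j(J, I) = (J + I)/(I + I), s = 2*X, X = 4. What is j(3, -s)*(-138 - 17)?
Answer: -775/16 ≈ -48.438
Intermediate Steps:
s = 8 (s = 2*4 = 8)
j(J, I) = (I + J)/(2*I) (j(J, I) = (I + J)/((2*I)) = (I + J)*(1/(2*I)) = (I + J)/(2*I))
j(3, -s)*(-138 - 17) = ((-1*8 + 3)/(2*((-1*8))))*(-138 - 17) = ((1/2)*(-8 + 3)/(-8))*(-155) = ((1/2)*(-1/8)*(-5))*(-155) = (5/16)*(-155) = -775/16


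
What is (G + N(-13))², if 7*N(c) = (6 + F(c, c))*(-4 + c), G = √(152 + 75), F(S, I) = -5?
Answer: 11412/49 - 34*√227/7 ≈ 159.72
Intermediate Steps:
G = √227 ≈ 15.067
N(c) = -4/7 + c/7 (N(c) = ((6 - 5)*(-4 + c))/7 = (1*(-4 + c))/7 = (-4 + c)/7 = -4/7 + c/7)
(G + N(-13))² = (√227 + (-4/7 + (⅐)*(-13)))² = (√227 + (-4/7 - 13/7))² = (√227 - 17/7)² = (-17/7 + √227)²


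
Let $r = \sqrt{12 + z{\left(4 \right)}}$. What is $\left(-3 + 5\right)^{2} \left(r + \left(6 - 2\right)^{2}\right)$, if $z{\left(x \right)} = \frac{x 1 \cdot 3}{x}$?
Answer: $64 + 4 \sqrt{15} \approx 79.492$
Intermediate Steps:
$z{\left(x \right)} = 3$ ($z{\left(x \right)} = \frac{x 3}{x} = \frac{3 x}{x} = 3$)
$r = \sqrt{15}$ ($r = \sqrt{12 + 3} = \sqrt{15} \approx 3.873$)
$\left(-3 + 5\right)^{2} \left(r + \left(6 - 2\right)^{2}\right) = \left(-3 + 5\right)^{2} \left(\sqrt{15} + \left(6 - 2\right)^{2}\right) = 2^{2} \left(\sqrt{15} + 4^{2}\right) = 4 \left(\sqrt{15} + 16\right) = 4 \left(16 + \sqrt{15}\right) = 64 + 4 \sqrt{15}$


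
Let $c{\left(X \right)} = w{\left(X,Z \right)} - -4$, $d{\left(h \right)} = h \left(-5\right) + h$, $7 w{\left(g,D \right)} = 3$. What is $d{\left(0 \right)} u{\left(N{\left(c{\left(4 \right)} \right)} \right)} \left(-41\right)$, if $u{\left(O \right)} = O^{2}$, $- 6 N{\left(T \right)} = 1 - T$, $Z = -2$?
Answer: $0$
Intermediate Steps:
$w{\left(g,D \right)} = \frac{3}{7}$ ($w{\left(g,D \right)} = \frac{1}{7} \cdot 3 = \frac{3}{7}$)
$d{\left(h \right)} = - 4 h$ ($d{\left(h \right)} = - 5 h + h = - 4 h$)
$c{\left(X \right)} = \frac{31}{7}$ ($c{\left(X \right)} = \frac{3}{7} - -4 = \frac{3}{7} + 4 = \frac{31}{7}$)
$N{\left(T \right)} = - \frac{1}{6} + \frac{T}{6}$ ($N{\left(T \right)} = - \frac{1 - T}{6} = - \frac{1}{6} + \frac{T}{6}$)
$d{\left(0 \right)} u{\left(N{\left(c{\left(4 \right)} \right)} \right)} \left(-41\right) = \left(-4\right) 0 \left(- \frac{1}{6} + \frac{1}{6} \cdot \frac{31}{7}\right)^{2} \left(-41\right) = 0 \left(- \frac{1}{6} + \frac{31}{42}\right)^{2} \left(-41\right) = 0 \left(\frac{4}{7}\right)^{2} \left(-41\right) = 0 \cdot \frac{16}{49} \left(-41\right) = 0 \left(-41\right) = 0$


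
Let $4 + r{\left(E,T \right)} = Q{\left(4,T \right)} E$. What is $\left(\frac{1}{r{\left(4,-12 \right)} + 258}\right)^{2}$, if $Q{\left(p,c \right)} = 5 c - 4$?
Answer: $\frac{1}{4} \approx 0.25$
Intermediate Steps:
$Q{\left(p,c \right)} = -4 + 5 c$
$r{\left(E,T \right)} = -4 + E \left(-4 + 5 T\right)$ ($r{\left(E,T \right)} = -4 + \left(-4 + 5 T\right) E = -4 + E \left(-4 + 5 T\right)$)
$\left(\frac{1}{r{\left(4,-12 \right)} + 258}\right)^{2} = \left(\frac{1}{\left(-4 + 4 \left(-4 + 5 \left(-12\right)\right)\right) + 258}\right)^{2} = \left(\frac{1}{\left(-4 + 4 \left(-4 - 60\right)\right) + 258}\right)^{2} = \left(\frac{1}{\left(-4 + 4 \left(-64\right)\right) + 258}\right)^{2} = \left(\frac{1}{\left(-4 - 256\right) + 258}\right)^{2} = \left(\frac{1}{-260 + 258}\right)^{2} = \left(\frac{1}{-2}\right)^{2} = \left(- \frac{1}{2}\right)^{2} = \frac{1}{4}$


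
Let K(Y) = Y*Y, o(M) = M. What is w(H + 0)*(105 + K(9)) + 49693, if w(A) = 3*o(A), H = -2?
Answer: 48577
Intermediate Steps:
K(Y) = Y**2
w(A) = 3*A
w(H + 0)*(105 + K(9)) + 49693 = (3*(-2 + 0))*(105 + 9**2) + 49693 = (3*(-2))*(105 + 81) + 49693 = -6*186 + 49693 = -1116 + 49693 = 48577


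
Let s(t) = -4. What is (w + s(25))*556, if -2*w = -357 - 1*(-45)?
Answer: 84512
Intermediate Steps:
w = 156 (w = -(-357 - 1*(-45))/2 = -(-357 + 45)/2 = -½*(-312) = 156)
(w + s(25))*556 = (156 - 4)*556 = 152*556 = 84512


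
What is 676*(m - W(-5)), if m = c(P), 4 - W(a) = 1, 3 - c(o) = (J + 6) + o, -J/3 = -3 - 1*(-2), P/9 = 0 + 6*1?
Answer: -42588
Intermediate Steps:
P = 54 (P = 9*(0 + 6*1) = 9*(0 + 6) = 9*6 = 54)
J = 3 (J = -3*(-3 - 1*(-2)) = -3*(-3 + 2) = -3*(-1) = 3)
c(o) = -6 - o (c(o) = 3 - ((3 + 6) + o) = 3 - (9 + o) = 3 + (-9 - o) = -6 - o)
W(a) = 3 (W(a) = 4 - 1*1 = 4 - 1 = 3)
m = -60 (m = -6 - 1*54 = -6 - 54 = -60)
676*(m - W(-5)) = 676*(-60 - 1*3) = 676*(-60 - 3) = 676*(-63) = -42588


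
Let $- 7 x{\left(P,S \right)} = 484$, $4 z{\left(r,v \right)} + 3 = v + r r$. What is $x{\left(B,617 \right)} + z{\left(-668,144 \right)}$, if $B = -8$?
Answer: $\frac{3122619}{28} \approx 1.1152 \cdot 10^{5}$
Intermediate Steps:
$z{\left(r,v \right)} = - \frac{3}{4} + \frac{v}{4} + \frac{r^{2}}{4}$ ($z{\left(r,v \right)} = - \frac{3}{4} + \frac{v + r r}{4} = - \frac{3}{4} + \frac{v + r^{2}}{4} = - \frac{3}{4} + \left(\frac{v}{4} + \frac{r^{2}}{4}\right) = - \frac{3}{4} + \frac{v}{4} + \frac{r^{2}}{4}$)
$x{\left(P,S \right)} = - \frac{484}{7}$ ($x{\left(P,S \right)} = \left(- \frac{1}{7}\right) 484 = - \frac{484}{7}$)
$x{\left(B,617 \right)} + z{\left(-668,144 \right)} = - \frac{484}{7} + \left(- \frac{3}{4} + \frac{1}{4} \cdot 144 + \frac{\left(-668\right)^{2}}{4}\right) = - \frac{484}{7} + \left(- \frac{3}{4} + 36 + \frac{1}{4} \cdot 446224\right) = - \frac{484}{7} + \left(- \frac{3}{4} + 36 + 111556\right) = - \frac{484}{7} + \frac{446365}{4} = \frac{3122619}{28}$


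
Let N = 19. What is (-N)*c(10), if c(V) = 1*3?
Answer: -57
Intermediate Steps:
c(V) = 3
(-N)*c(10) = -1*19*3 = -19*3 = -57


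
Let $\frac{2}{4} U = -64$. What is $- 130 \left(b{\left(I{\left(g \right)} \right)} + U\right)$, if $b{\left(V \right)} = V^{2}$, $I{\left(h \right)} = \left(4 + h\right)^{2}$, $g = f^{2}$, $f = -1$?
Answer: $-64610$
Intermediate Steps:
$U = -128$ ($U = 2 \left(-64\right) = -128$)
$g = 1$ ($g = \left(-1\right)^{2} = 1$)
$- 130 \left(b{\left(I{\left(g \right)} \right)} + U\right) = - 130 \left(\left(\left(4 + 1\right)^{2}\right)^{2} - 128\right) = - 130 \left(\left(5^{2}\right)^{2} - 128\right) = - 130 \left(25^{2} - 128\right) = - 130 \left(625 - 128\right) = \left(-130\right) 497 = -64610$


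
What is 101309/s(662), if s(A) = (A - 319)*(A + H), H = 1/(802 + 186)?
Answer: 100093292/224341551 ≈ 0.44616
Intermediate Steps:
H = 1/988 ≈ 0.0010121
s(A) = (-319 + A)*(1/988 + A) (s(A) = (A - 319)*(A + 1/988) = (-319 + A)*(1/988 + A))
101309/s(662) = 101309/(-319/988 + 662² - 315171/988*662) = 101309/(-319/988 + 438244 - 104321601/494) = 101309/(224341551/988) = 101309*(988/224341551) = 100093292/224341551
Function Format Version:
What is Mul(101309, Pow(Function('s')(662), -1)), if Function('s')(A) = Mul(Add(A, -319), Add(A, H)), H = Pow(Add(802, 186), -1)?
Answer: Rational(100093292, 224341551) ≈ 0.44616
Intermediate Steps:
H = Rational(1, 988) (H = Pow(988, -1) = Rational(1, 988) ≈ 0.0010121)
Function('s')(A) = Mul(Add(-319, A), Add(Rational(1, 988), A)) (Function('s')(A) = Mul(Add(A, -319), Add(A, Rational(1, 988))) = Mul(Add(-319, A), Add(Rational(1, 988), A)))
Mul(101309, Pow(Function('s')(662), -1)) = Mul(101309, Pow(Add(Rational(-319, 988), Pow(662, 2), Mul(Rational(-315171, 988), 662)), -1)) = Mul(101309, Pow(Add(Rational(-319, 988), 438244, Rational(-104321601, 494)), -1)) = Mul(101309, Pow(Rational(224341551, 988), -1)) = Mul(101309, Rational(988, 224341551)) = Rational(100093292, 224341551)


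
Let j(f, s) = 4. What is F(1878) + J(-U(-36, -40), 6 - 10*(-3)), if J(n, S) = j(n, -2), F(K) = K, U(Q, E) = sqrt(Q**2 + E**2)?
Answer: 1882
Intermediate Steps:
U(Q, E) = sqrt(E**2 + Q**2)
J(n, S) = 4
F(1878) + J(-U(-36, -40), 6 - 10*(-3)) = 1878 + 4 = 1882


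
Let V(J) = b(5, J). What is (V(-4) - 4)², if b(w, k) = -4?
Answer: 64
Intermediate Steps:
V(J) = -4
(V(-4) - 4)² = (-4 - 4)² = (-8)² = 64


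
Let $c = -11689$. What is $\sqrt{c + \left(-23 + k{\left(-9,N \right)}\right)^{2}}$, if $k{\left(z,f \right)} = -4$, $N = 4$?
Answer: $4 i \sqrt{685} \approx 104.69 i$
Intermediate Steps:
$\sqrt{c + \left(-23 + k{\left(-9,N \right)}\right)^{2}} = \sqrt{-11689 + \left(-23 - 4\right)^{2}} = \sqrt{-11689 + \left(-27\right)^{2}} = \sqrt{-11689 + 729} = \sqrt{-10960} = 4 i \sqrt{685}$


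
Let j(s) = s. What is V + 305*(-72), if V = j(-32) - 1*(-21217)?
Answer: -775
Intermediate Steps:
V = 21185 (V = -32 - 1*(-21217) = -32 + 21217 = 21185)
V + 305*(-72) = 21185 + 305*(-72) = 21185 - 21960 = -775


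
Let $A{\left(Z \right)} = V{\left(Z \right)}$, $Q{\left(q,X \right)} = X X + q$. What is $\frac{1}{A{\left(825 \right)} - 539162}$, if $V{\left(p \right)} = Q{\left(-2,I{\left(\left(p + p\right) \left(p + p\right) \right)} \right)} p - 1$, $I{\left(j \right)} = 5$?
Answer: $- \frac{1}{520188} \approx -1.9224 \cdot 10^{-6}$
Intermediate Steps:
$Q{\left(q,X \right)} = q + X^{2}$ ($Q{\left(q,X \right)} = X^{2} + q = q + X^{2}$)
$V{\left(p \right)} = -1 + 23 p$ ($V{\left(p \right)} = \left(-2 + 5^{2}\right) p - 1 = \left(-2 + 25\right) p - 1 = 23 p - 1 = -1 + 23 p$)
$A{\left(Z \right)} = -1 + 23 Z$
$\frac{1}{A{\left(825 \right)} - 539162} = \frac{1}{\left(-1 + 23 \cdot 825\right) - 539162} = \frac{1}{\left(-1 + 18975\right) - 539162} = \frac{1}{18974 - 539162} = \frac{1}{-520188} = - \frac{1}{520188}$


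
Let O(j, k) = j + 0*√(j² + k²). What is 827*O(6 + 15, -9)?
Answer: 17367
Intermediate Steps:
O(j, k) = j (O(j, k) = j + 0 = j)
827*O(6 + 15, -9) = 827*(6 + 15) = 827*21 = 17367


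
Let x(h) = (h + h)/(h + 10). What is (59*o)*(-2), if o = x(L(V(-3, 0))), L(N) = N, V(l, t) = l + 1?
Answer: 59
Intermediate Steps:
V(l, t) = 1 + l
x(h) = 2*h/(10 + h) (x(h) = (2*h)/(10 + h) = 2*h/(10 + h))
o = -1/2 (o = 2*(1 - 3)/(10 + (1 - 3)) = 2*(-2)/(10 - 2) = 2*(-2)/8 = 2*(-2)*(1/8) = -1/2 ≈ -0.50000)
(59*o)*(-2) = (59*(-1/2))*(-2) = -59/2*(-2) = 59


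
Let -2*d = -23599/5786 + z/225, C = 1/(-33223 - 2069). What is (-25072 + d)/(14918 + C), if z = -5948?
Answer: -191871550242677/114234311783625 ≈ -1.6796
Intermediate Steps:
C = -1/35292 (C = 1/(-35292) = -1/35292 ≈ -2.8335e-5)
d = 39724903/2603700 (d = -(-23599/5786 - 5948/225)/2 = -1/2*(-39724903/1301850) = 39724903/2603700 ≈ 15.257)
(-25072 + d)/(14918 + C) = (-25072 + 39724903/2603700)/(14918 - 1/35292) = -65240241497/(2603700*526486055/35292) = -65240241497/2603700*35292/526486055 = -191871550242677/114234311783625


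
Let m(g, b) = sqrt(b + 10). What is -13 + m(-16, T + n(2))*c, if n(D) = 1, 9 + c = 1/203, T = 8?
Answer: -13 - 1826*sqrt(19)/203 ≈ -52.209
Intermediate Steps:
c = -1826/203 (c = -9 + 1/203 = -1826/203 ≈ -8.9951)
m(g, b) = sqrt(10 + b)
-13 + m(-16, T + n(2))*c = -13 + sqrt(10 + (8 + 1))*(-1826/203) = -13 + sqrt(10 + 9)*(-1826/203) = -13 + sqrt(19)*(-1826/203) = -13 - 1826*sqrt(19)/203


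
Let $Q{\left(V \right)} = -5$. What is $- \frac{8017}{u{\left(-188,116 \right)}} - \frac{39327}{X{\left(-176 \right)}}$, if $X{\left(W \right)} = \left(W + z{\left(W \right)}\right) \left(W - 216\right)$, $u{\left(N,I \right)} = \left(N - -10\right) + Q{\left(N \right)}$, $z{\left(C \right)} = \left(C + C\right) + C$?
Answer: $\frac{2205238615}{50502144} \approx 43.666$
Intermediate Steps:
$z{\left(C \right)} = 3 C$ ($z{\left(C \right)} = 2 C + C = 3 C$)
$u{\left(N,I \right)} = 5 + N$ ($u{\left(N,I \right)} = \left(N - -10\right) - 5 = \left(N + 10\right) - 5 = \left(10 + N\right) - 5 = 5 + N$)
$X{\left(W \right)} = 4 W \left(-216 + W\right)$ ($X{\left(W \right)} = \left(W + 3 W\right) \left(W - 216\right) = 4 W \left(-216 + W\right)$)
$- \frac{8017}{u{\left(-188,116 \right)}} - \frac{39327}{X{\left(-176 \right)}} = - \frac{8017}{5 - 188} - \frac{39327}{4 \left(-176\right) \left(-216 - 176\right)} = - \frac{8017}{-183} - \frac{39327}{4 \left(-176\right) \left(-392\right)} = \left(-8017\right) \left(- \frac{1}{183}\right) - \frac{39327}{275968} = \frac{8017}{183} - \frac{39327}{275968} = \frac{2205238615}{50502144}$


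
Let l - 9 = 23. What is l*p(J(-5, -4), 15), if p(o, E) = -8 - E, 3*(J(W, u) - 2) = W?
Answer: -736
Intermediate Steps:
J(W, u) = 2 + W/3
l = 32 (l = 9 + 23 = 32)
l*p(J(-5, -4), 15) = 32*(-8 - 1*15) = 32*(-8 - 15) = 32*(-23) = -736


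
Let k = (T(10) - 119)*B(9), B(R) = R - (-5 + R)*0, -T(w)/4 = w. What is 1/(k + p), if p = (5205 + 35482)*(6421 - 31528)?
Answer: -1/1021529940 ≈ -9.7892e-10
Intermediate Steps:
T(w) = -4*w
B(R) = R (B(R) = R - 1*0 = R + 0 = R)
k = -1431 (k = (-4*10 - 119)*9 = (-40 - 119)*9 = -159*9 = -1431)
p = -1021528509 (p = 40687*(-25107) = -1021528509)
1/(k + p) = 1/(-1431 - 1021528509) = 1/(-1021529940) = -1/1021529940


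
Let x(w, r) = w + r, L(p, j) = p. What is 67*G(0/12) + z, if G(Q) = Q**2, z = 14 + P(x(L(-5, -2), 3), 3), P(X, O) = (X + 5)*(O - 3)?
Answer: 14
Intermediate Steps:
x(w, r) = r + w
P(X, O) = (-3 + O)*(5 + X) (P(X, O) = (5 + X)*(-3 + O) = (-3 + O)*(5 + X))
z = 14 (z = 14 + (-15 - 3*(3 - 5) + 5*3 + 3*(3 - 5)) = 14 + (-15 - 3*(-2) + 15 + 3*(-2)) = 14 + (-15 + 6 + 15 - 6) = 14 + 0 = 14)
67*G(0/12) + z = 67*(0/12)**2 + 14 = 67*(0*(1/12))**2 + 14 = 67*0**2 + 14 = 67*0 + 14 = 0 + 14 = 14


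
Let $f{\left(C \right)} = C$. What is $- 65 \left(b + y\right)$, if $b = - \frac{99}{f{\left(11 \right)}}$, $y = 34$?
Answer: $-1625$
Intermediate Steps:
$b = -9$ ($b = - \frac{99}{11} = \left(-99\right) \frac{1}{11} = -9$)
$- 65 \left(b + y\right) = - 65 \left(-9 + 34\right) = \left(-65\right) 25 = -1625$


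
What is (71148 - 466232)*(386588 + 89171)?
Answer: -187964768756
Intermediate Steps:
(71148 - 466232)*(386588 + 89171) = -395084*475759 = -187964768756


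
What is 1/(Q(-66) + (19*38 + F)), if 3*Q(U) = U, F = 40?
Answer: 1/740 ≈ 0.0013514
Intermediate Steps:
Q(U) = U/3
1/(Q(-66) + (19*38 + F)) = 1/((⅓)*(-66) + (19*38 + 40)) = 1/(-22 + (722 + 40)) = 1/(-22 + 762) = 1/740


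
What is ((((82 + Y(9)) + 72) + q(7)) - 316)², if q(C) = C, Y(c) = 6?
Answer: 22201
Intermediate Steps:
((((82 + Y(9)) + 72) + q(7)) - 316)² = ((((82 + 6) + 72) + 7) - 316)² = (((88 + 72) + 7) - 316)² = ((160 + 7) - 316)² = (167 - 316)² = (-149)² = 22201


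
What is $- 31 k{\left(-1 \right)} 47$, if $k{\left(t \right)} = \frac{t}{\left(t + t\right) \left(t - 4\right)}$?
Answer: $\frac{1457}{10} \approx 145.7$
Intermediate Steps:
$k{\left(t \right)} = \frac{1}{2 \left(-4 + t\right)}$ ($k{\left(t \right)} = \frac{t}{2 t \left(-4 + t\right)} = t \frac{1}{2 t \left(-4 + t\right)} = \frac{1}{2 \left(-4 + t\right)}$)
$- 31 k{\left(-1 \right)} 47 = - 31 \frac{1}{2 \left(-4 - 1\right)} 47 = - 31 \frac{1}{2 \left(-5\right)} 47 = - 31 \cdot \frac{1}{2} \left(- \frac{1}{5}\right) 47 = \left(-31\right) \left(- \frac{1}{10}\right) 47 = \frac{31}{10} \cdot 47 = \frac{1457}{10}$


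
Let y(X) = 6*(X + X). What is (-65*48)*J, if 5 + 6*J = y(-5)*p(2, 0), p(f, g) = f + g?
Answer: 65000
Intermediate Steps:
y(X) = 12*X (y(X) = 6*(2*X) = 12*X)
J = -125/6 (J = -⅚ + ((12*(-5))*(2 + 0))/6 = -⅚ + (-60*2)/6 = -⅚ + (⅙)*(-120) = -⅚ - 20 = -125/6 ≈ -20.833)
(-65*48)*J = -65*48*(-125/6) = -3120*(-125/6) = 65000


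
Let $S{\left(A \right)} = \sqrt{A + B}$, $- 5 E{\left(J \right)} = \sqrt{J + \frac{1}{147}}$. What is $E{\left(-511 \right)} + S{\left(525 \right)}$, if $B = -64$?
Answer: $\sqrt{461} - \frac{2 i \sqrt{56337}}{105} \approx 21.471 - 4.521 i$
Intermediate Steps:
$E{\left(J \right)} = - \frac{\sqrt{\frac{1}{147} + J}}{5}$ ($E{\left(J \right)} = - \frac{\sqrt{J + \frac{1}{147}}}{5} = - \frac{\sqrt{\frac{1}{147} + J}}{5}$)
$S{\left(A \right)} = \sqrt{-64 + A}$ ($S{\left(A \right)} = \sqrt{A - 64} = \sqrt{-64 + A}$)
$E{\left(-511 \right)} + S{\left(525 \right)} = - \frac{\sqrt{3 + 441 \left(-511\right)}}{105} + \sqrt{-64 + 525} = - \frac{\sqrt{3 - 225351}}{105} + \sqrt{461} = - \frac{\sqrt{-225348}}{105} + \sqrt{461} = - \frac{2 i \sqrt{56337}}{105} + \sqrt{461} = \sqrt{461} - \frac{2 i \sqrt{56337}}{105}$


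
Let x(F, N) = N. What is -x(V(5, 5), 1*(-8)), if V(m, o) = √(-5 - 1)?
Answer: 8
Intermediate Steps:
V(m, o) = I*√6 (V(m, o) = √(-6) = I*√6)
-x(V(5, 5), 1*(-8)) = -(-8) = -1*(-8) = 8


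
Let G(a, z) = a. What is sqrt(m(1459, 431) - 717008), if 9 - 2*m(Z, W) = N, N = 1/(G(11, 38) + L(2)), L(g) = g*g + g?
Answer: 6*I*sqrt(5755945)/17 ≈ 846.76*I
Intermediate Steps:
L(g) = g + g**2 (L(g) = g**2 + g = g + g**2)
N = 1/17 (N = 1/(11 + 2*(1 + 2)) = 1/(11 + 2*3) = 1/(11 + 6) = 1/17 ≈ 0.058824)
m(Z, W) = 76/17 (m(Z, W) = 9/2 - 1/2*1/17 = 9/2 - 1/34 = 76/17)
sqrt(m(1459, 431) - 717008) = sqrt(76/17 - 717008) = sqrt(-12189060/17) = 6*I*sqrt(5755945)/17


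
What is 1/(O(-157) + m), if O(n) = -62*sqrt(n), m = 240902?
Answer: 120451/29017188556 + 31*I*sqrt(157)/29017188556 ≈ 4.151e-6 + 1.3386e-8*I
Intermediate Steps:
1/(O(-157) + m) = 1/(-62*I*sqrt(157) + 240902) = 1/(240902 - 62*I*sqrt(157))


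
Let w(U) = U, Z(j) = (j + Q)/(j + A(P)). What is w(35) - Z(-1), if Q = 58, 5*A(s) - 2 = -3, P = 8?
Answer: 165/2 ≈ 82.500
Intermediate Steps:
A(s) = -1/5 (A(s) = 2/5 + (1/5)*(-3) = 2/5 - 3/5 = -1/5)
Z(j) = (58 + j)/(-1/5 + j) (Z(j) = (j + 58)/(j - 1/5) = (58 + j)/(-1/5 + j))
w(35) - Z(-1) = 35 - 5*(58 - 1)/(-1 + 5*(-1)) = 35 - 5*57/(-1 - 5) = 35 - 5*57/(-6) = 35 - 5*(-1)*57/6 = 35 - 1*(-95/2) = 35 + 95/2 = 165/2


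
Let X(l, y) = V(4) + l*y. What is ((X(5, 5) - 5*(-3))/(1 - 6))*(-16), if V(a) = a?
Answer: 704/5 ≈ 140.80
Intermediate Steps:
X(l, y) = 4 + l*y
((X(5, 5) - 5*(-3))/(1 - 6))*(-16) = (((4 + 5*5) - 5*(-3))/(1 - 6))*(-16) = (((4 + 25) + 15)/(-5))*(-16) = ((29 + 15)*(-⅕))*(-16) = (44*(-⅕))*(-16) = -44/5*(-16) = 704/5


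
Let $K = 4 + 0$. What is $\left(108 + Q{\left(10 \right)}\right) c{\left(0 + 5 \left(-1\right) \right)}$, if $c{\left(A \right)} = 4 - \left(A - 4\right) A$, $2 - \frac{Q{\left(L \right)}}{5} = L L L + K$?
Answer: $200982$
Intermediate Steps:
$K = 4$
$Q{\left(L \right)} = -10 - 5 L^{3}$ ($Q{\left(L \right)} = 10 - 5 \left(L L L + 4\right) = 10 - 5 \left(L L^{2} + 4\right) = 10 - 5 \left(L^{3} + 4\right) = 10 - 5 \left(4 + L^{3}\right) = 10 - \left(20 + 5 L^{3}\right) = -10 - 5 L^{3}$)
$c{\left(A \right)} = 4 - A \left(-4 + A\right)$ ($c{\left(A \right)} = 4 - \left(-4 + A\right) A = 4 - A \left(-4 + A\right)$)
$\left(108 + Q{\left(10 \right)}\right) c{\left(0 + 5 \left(-1\right) \right)} = \left(108 - \left(10 + 5 \cdot 10^{3}\right)\right) \left(4 - \left(0 + 5 \left(-1\right)\right)^{2} + 4 \left(0 + 5 \left(-1\right)\right)\right) = \left(108 - 5010\right) \left(4 - \left(0 - 5\right)^{2} + 4 \left(0 - 5\right)\right) = \left(108 - 5010\right) \left(4 - \left(-5\right)^{2} + 4 \left(-5\right)\right) = \left(108 - 5010\right) \left(4 - 25 - 20\right) = - 4902 \left(4 - 25 - 20\right) = \left(-4902\right) \left(-41\right) = 200982$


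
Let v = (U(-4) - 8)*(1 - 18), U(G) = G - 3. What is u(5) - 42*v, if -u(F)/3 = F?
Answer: -10725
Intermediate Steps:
U(G) = -3 + G
u(F) = -3*F
v = 255 (v = ((-3 - 4) - 8)*(1 - 18) = (-7 - 8)*(-17) = -15*(-17) = 255)
u(5) - 42*v = -3*5 - 42*255 = -15 - 10710 = -10725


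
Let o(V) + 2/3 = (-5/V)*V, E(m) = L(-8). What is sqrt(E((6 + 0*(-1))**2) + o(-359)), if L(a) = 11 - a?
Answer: 2*sqrt(30)/3 ≈ 3.6515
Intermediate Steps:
E(m) = 19 (E(m) = 11 - 1*(-8) = 11 + 8 = 19)
o(V) = -17/3 (o(V) = -2/3 + (-5/V)*V = -2/3 - 5 = -17/3)
sqrt(E((6 + 0*(-1))**2) + o(-359)) = sqrt(19 - 17/3) = sqrt(40/3) = 2*sqrt(30)/3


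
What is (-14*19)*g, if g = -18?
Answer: 4788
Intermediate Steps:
(-14*19)*g = -14*19*(-18) = -266*(-18) = 4788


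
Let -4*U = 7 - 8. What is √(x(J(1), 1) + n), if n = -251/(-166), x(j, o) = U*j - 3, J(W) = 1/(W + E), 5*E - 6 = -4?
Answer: I*√1767983/1162 ≈ 1.1443*I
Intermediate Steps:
E = ⅖ (E = 6/5 + (⅕)*(-4) = 6/5 - ⅘ = ⅖ ≈ 0.40000)
U = ¼ (U = -(7 - 8)/4 = -¼*(-1) = ¼ ≈ 0.25000)
J(W) = 1/(⅖ + W) (J(W) = 1/(W + ⅖) = 1/(⅖ + W))
x(j, o) = -3 + j/4 (x(j, o) = j/4 - 3 = -3 + j/4)
n = 251/166 (n = -251*(-1/166) = 251/166 ≈ 1.5120)
√(x(J(1), 1) + n) = √((-3 + (5/(2 + 5*1))/4) + 251/166) = √((-3 + (5/(2 + 5))/4) + 251/166) = √((-3 + (5/7)/4) + 251/166) = √((-3 + (5*(⅐))/4) + 251/166) = √((-3 + (¼)*(5/7)) + 251/166) = √((-3 + 5/28) + 251/166) = √(-79/28 + 251/166) = √(-3043/2324) = I*√1767983/1162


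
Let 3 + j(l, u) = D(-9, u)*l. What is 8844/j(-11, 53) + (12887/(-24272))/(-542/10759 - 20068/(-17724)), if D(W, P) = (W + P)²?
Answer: -3450968606656635/3809052238385104 ≈ -0.90599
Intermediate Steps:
D(W, P) = (P + W)²
j(l, u) = -3 + l*(-9 + u)² (j(l, u) = -3 + (u - 9)²*l = -3 + (-9 + u)²*l = -3 + l*(-9 + u)²)
8844/j(-11, 53) + (12887/(-24272))/(-542/10759 - 20068/(-17724)) = 8844/(-3 - 11*(-9 + 53)²) + (12887/(-24272))/(-542/10759 - 20068/(-17724)) = 8844/(-3 - 11*44²) + (12887*(-1/24272))/(-542*1/10759 - 20068*(-1/17724)) = 8844/(-3 - 11*1936) - 12887/(24272*(-542/10759 + 5017/4431)) = 8844/(-3 - 21296) - 12887/(24272*7368043/6810447) = 8844/(-21299) - 12887/24272*6810447/7368043 = 8844*(-1/21299) - 87766230489/178837139696 = -8844/21299 - 87766230489/178837139696 = -3450968606656635/3809052238385104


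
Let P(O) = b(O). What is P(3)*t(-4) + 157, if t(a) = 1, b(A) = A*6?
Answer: 175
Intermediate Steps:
b(A) = 6*A
P(O) = 6*O
P(3)*t(-4) + 157 = (6*3)*1 + 157 = 18*1 + 157 = 18 + 157 = 175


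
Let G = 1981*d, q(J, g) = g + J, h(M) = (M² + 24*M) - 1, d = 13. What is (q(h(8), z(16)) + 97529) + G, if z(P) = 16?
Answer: 123553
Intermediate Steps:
h(M) = -1 + M² + 24*M
q(J, g) = J + g
G = 25753 (G = 1981*13 = 25753)
(q(h(8), z(16)) + 97529) + G = (((-1 + 8² + 24*8) + 16) + 97529) + 25753 = (((-1 + 64 + 192) + 16) + 97529) + 25753 = ((255 + 16) + 97529) + 25753 = (271 + 97529) + 25753 = 97800 + 25753 = 123553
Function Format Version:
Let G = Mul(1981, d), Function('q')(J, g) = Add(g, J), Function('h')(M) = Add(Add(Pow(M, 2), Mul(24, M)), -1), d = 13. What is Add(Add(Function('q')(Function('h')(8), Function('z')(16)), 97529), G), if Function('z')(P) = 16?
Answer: 123553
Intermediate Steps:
Function('h')(M) = Add(-1, Pow(M, 2), Mul(24, M))
Function('q')(J, g) = Add(J, g)
G = 25753 (G = Mul(1981, 13) = 25753)
Add(Add(Function('q')(Function('h')(8), Function('z')(16)), 97529), G) = Add(Add(Add(Add(-1, Pow(8, 2), Mul(24, 8)), 16), 97529), 25753) = Add(Add(Add(Add(-1, 64, 192), 16), 97529), 25753) = Add(Add(Add(255, 16), 97529), 25753) = Add(Add(271, 97529), 25753) = Add(97800, 25753) = 123553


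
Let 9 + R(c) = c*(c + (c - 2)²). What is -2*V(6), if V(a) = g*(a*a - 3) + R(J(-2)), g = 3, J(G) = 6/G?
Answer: -48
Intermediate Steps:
R(c) = -9 + c*(c + (-2 + c)²) (R(c) = -9 + c*(c + (c - 2)²) = -9 + c*(c + (-2 + c)²))
V(a) = -84 + 3*a² (V(a) = 3*(a*a - 3) + (-9 + (6/(-2))² + (6/(-2))*(-2 + 6/(-2))²) = 3*(a² - 3) + (-9 + (6*(-½))² + (6*(-½))*(-2 + 6*(-½))²) = 3*(-3 + a²) + (-9 + (-3)² - 3*(-2 - 3)²) = (-9 + 3*a²) + (-9 + 9 - 3*(-5)²) = (-9 + 3*a²) + (-9 + 9 - 3*25) = (-9 + 3*a²) + (-9 + 9 - 75) = (-9 + 3*a²) - 75 = -84 + 3*a²)
-2*V(6) = -2*(-84 + 3*6²) = -2*(-84 + 3*36) = -2*(-84 + 108) = -2*24 = -48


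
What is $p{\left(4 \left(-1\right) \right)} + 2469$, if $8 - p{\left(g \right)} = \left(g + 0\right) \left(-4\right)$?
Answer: $2461$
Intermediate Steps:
$p{\left(g \right)} = 8 + 4 g$ ($p{\left(g \right)} = 8 - \left(g + 0\right) \left(-4\right) = 8 - g \left(-4\right) = 8 - - 4 g = 8 + 4 g$)
$p{\left(4 \left(-1\right) \right)} + 2469 = \left(8 + 4 \cdot 4 \left(-1\right)\right) + 2469 = \left(8 + 4 \left(-4\right)\right) + 2469 = \left(8 - 16\right) + 2469 = -8 + 2469 = 2461$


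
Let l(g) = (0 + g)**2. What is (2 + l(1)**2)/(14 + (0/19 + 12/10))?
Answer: 15/76 ≈ 0.19737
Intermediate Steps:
l(g) = g**2
(2 + l(1)**2)/(14 + (0/19 + 12/10)) = (2 + (1**2)**2)/(14 + (0/19 + 12/10)) = (2 + 1**2)/(14 + (0*(1/19) + 12*(1/10))) = (2 + 1)/(14 + (0 + 6/5)) = 3/(14 + 6/5) = 3/(76/5) = (5/76)*3 = 15/76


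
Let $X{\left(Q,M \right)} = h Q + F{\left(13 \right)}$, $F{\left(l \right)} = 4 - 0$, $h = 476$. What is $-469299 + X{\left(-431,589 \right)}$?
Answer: $-674451$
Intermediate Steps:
$F{\left(l \right)} = 4$ ($F{\left(l \right)} = 4 + 0 = 4$)
$X{\left(Q,M \right)} = 4 + 476 Q$ ($X{\left(Q,M \right)} = 476 Q + 4 = 4 + 476 Q$)
$-469299 + X{\left(-431,589 \right)} = -469299 + \left(4 + 476 \left(-431\right)\right) = -469299 + \left(4 - 205156\right) = -469299 - 205152 = -674451$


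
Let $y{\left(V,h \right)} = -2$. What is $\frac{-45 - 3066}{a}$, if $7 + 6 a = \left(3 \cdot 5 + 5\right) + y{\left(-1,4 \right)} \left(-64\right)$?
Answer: $- \frac{6222}{47} \approx -132.38$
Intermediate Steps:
$a = \frac{47}{2}$ ($a = - \frac{7}{6} + \frac{\left(3 \cdot 5 + 5\right) - -128}{6} = - \frac{7}{6} + \frac{\left(15 + 5\right) + 128}{6} = - \frac{7}{6} + \frac{20 + 128}{6} = - \frac{7}{6} + \frac{1}{6} \cdot 148 = - \frac{7}{6} + \frac{74}{3} = \frac{47}{2} \approx 23.5$)
$\frac{-45 - 3066}{a} = \frac{-45 - 3066}{\frac{47}{2}} = \left(-45 - 3066\right) \frac{2}{47} = \left(-3111\right) \frac{2}{47} = - \frac{6222}{47}$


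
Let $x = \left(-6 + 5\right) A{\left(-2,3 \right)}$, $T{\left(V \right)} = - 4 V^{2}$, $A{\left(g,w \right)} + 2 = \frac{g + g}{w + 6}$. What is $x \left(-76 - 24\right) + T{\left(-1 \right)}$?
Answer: $- \frac{2236}{9} \approx -248.44$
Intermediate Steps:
$A{\left(g,w \right)} = -2 + \frac{2 g}{6 + w}$ ($A{\left(g,w \right)} = -2 + \frac{g + g}{w + 6} = -2 + \frac{2 g}{6 + w}$)
$x = \frac{22}{9}$ ($x = \left(-6 + 5\right) \frac{2 \left(-6 - 2 - 3\right)}{6 + 3} = - \frac{2 \left(-6 - 2 - 3\right)}{9} = - \frac{2 \left(-11\right)}{9} = \left(-1\right) \left(- \frac{22}{9}\right) = \frac{22}{9} \approx 2.4444$)
$x \left(-76 - 24\right) + T{\left(-1 \right)} = \frac{22 \left(-76 - 24\right)}{9} - 4 \left(-1\right)^{2} = \frac{22}{9} \left(-100\right) - 4 = - \frac{2200}{9} - 4 = - \frac{2236}{9}$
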